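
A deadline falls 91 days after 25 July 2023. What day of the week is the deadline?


Start: 2023-07-25 (Tuesday)
Step 1 - find target date: add 91 days
  2023-07-25 + 91 days = 2023-10-24
Step 2 - day of week:
  91 mod 7 = 0
  Tuesday + 0 days -> Tuesday
Result: Tuesday (2023-10-24)

Tuesday


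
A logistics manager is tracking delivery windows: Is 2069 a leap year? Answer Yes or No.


Year: 2069
Divisible by 4? 2069 / 4 = 517.25 -> No
Not divisible by 4, so NOT a leap year

No


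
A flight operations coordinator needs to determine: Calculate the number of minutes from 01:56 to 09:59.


Start time: 01:56 = 116 minutes from midnight
End time: 09:59 = 599 minutes from midnight
Difference: 599 - 116 = 483 minutes
That is 8 hours and 3 minutes

483


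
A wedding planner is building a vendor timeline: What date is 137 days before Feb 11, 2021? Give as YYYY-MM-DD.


Start: 2021-02-11
Subtracting 137 days
Days already passed in February: 11
After going back through February: 126 more days to subtract
January 2021: 31 days, 95 remaining
December 2020: 31 days, 64 remaining
November 2020: 30 days, 34 remaining
October 2020: 31 days, 3 remaining
Result: 2020-09-27

2020-09-27


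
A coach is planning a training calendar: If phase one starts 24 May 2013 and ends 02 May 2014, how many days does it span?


Start date: 2013-05-24
End date: 2014-05-02
May 2013: +8 days
Jun 2013: +30 days
Jul 2013: +31 days
... (10 more months)
Total: 343 days

343


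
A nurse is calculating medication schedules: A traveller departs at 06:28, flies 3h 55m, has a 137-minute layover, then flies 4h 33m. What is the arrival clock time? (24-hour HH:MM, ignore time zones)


Depart: 06:28
Leg 1: +235 min -> 10:23
Layover: +137 min -> 12:40
Leg 2: +273 min -> 17:13
Total travel: 645 minutes = 10h 45m
Arrival: 17:13

17:13


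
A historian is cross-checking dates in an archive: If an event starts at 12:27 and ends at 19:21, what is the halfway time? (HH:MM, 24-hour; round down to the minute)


Start time: 12:27 = 747 minutes from midnight
End time: 19:21 = 1161 minutes from midnight
Sum: 747 + 1161 = 1908
Midpoint: 1908 / 2 = 954 minutes
Convert: 954 / 60 = 15 hours, 54 minutes
Result: 15:54

15:54


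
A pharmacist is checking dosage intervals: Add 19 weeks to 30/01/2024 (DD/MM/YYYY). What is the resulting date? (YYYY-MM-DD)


Start: 2024-01-30
Weeks to add: 19
Convert to days: 19 x 7 = 133 days
Add 133 days to 2024-01-30
Result: 2024-06-11

2024-06-11


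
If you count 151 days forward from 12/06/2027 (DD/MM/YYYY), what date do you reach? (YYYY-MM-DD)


Start: 2027-06-12
Adding 151 days
Days remaining in June: 18
After June: 133 days still to add
July 2027: 31 days, 102 remaining
August 2027: 31 days, 71 remaining
September 2027: 30 days, 41 remaining
October 2027: 31 days, 10 remaining
Result: 2027-11-10

2027-11-10


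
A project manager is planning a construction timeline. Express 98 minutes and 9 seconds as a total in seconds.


Minutes: 98
Seconds: 9
Convert minutes to seconds: 98 x 60 = 5880
Add remaining seconds: 5880 + 9 = 5889

5889


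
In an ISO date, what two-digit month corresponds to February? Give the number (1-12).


Calendar month order:
1. January
2. February <--
3. March
February is month number 2

2


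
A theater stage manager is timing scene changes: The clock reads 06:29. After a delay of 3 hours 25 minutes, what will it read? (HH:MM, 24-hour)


Start time: 06:29
Adding: 3 hours 25 minutes
Minutes: 29 + 25 = 54
Hours: 6 + 3 + 0 = 9
Result: 09:54

09:54


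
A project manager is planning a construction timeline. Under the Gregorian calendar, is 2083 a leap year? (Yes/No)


Year: 2083
Divisible by 4? 2083 / 4 = 520.75 -> No
Not divisible by 4, so NOT a leap year

No


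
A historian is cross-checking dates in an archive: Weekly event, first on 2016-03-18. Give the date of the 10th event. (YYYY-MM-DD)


First occurrence: 2016-03-18 (occurrence 1)
Each occurrence is 7 days after the previous.
Occurrence 10 is 9 weeks after the first.
9 weeks = 63 days
2016-03-18 + 63 days = 2016-05-20

2016-05-20


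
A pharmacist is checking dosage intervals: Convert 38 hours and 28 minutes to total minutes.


Hours: 38
Extra minutes: 28
Minutes per hour: 60
Hours to minutes: 38 x 60 = 2280
Total: 2280 + 28 = 2308

2308


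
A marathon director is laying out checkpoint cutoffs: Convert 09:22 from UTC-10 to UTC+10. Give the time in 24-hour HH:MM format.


Local time: 09:22 at UTC-10 (offset -10h)
Target zone: UTC+10 (offset 10h)
Difference: 10 - (-10) = 20 hours
Calculation: 9 + (20) = 29
Wraparound: (29) mod 24 = 5
Result: 05:22

05:22


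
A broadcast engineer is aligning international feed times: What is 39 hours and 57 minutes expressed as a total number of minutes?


Hours: 39
Minutes: 57
Convert hours to minutes: 39 x 60 = 2340
Add remaining minutes: 2340 + 57 = 2397

2397


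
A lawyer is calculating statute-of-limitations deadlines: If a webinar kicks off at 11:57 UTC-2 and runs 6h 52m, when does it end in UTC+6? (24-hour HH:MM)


Start: 11:57 in UTC-2
Step 1 - add duration:
  minutes: 57 + 52 = 109 (carry 1h)
  hours: 11 + 6 + 1 = 18
  end in UTC-2: 18:49
Step 2 - convert UTC-2 -> UTC+6:
  offset difference: 6 - (-2) = 8 hours
  18 + (8) = 26 -> mod 24 = 2
Result: 02:49 in UTC+6

02:49


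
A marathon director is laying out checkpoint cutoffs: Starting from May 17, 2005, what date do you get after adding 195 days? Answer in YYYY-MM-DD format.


Start: 2005-05-17
Adding 195 days
Days remaining in May: 14
After May: 181 days still to add
June 2005: 30 days, 151 remaining
July 2005: 31 days, 120 remaining
August 2005: 31 days, 89 remaining
September 2005: 30 days, 59 remaining
Result: 2005-11-28

2005-11-28


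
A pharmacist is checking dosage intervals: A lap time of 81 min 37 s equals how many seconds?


Minutes: 81
Seconds: 37
Convert minutes to seconds: 81 x 60 = 4860
Add remaining seconds: 4860 + 37 = 4897

4897


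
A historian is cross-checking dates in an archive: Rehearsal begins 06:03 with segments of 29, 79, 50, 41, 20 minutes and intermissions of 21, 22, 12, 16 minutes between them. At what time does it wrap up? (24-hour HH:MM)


Start: 06:03 = 363 min from midnight
  after task 1 (29 min): 06:32
  after break (21 min): 06:53
  after task 2 (79 min): 08:12
  after break (22 min): 08:34
  after task 3 (50 min): 09:24
  after break (12 min): 09:36
  after task 4 (41 min): 10:17
  after break (16 min): 10:33
  after task 5 (20 min): 10:53
Total elapsed: 290 minutes
End time: 10:53

10:53


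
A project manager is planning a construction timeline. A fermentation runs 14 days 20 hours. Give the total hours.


Days: 14
Extra hours: 20
Hours per day: 24
Days to hours: 14 x 24 = 336
Total: 336 + 20 = 356

356


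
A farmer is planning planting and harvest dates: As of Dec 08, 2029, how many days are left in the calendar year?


Start: December 08, 2029
End: December 31, 2029
Days left in December: 23
Total: 23 days

23


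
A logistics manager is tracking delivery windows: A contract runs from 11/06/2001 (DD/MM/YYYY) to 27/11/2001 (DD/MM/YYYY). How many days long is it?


Start date: 2001-06-11
End date: 2001-11-27
Jun 2001: +20 days
Jul 2001: +31 days
Aug 2001: +31 days
... (3 more months)
Total: 169 days

169


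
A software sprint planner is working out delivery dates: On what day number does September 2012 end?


Month: September
Year: 2012
September is a 30-day month
Total: 30 days

30


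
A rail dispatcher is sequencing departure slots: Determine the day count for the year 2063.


Year: 2063
Check leap year rules:
Divisible by 4? No
2063 is not a leap year
Days: 365

365


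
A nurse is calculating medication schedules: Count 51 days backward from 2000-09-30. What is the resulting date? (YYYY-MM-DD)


Start: 2000-09-30
Subtracting 51 days
Days already passed in September: 30
After going back through September: 21 more days to subtract
August 2000 has 31 days, need 21
Result: 2000-08-10

2000-08-10


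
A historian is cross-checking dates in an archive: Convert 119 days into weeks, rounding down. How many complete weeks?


Total days: 119
Days per week: 7
Division: 119 / 7 = 17 remainder 0
Complete weeks: 17
Remaining days: 0

17


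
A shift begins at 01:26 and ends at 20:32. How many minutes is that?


Start time: 01:26 = 86 minutes from midnight
End time: 20:32 = 1232 minutes from midnight
Difference: 1232 - 86 = 1146 minutes
That is 19 hours and 6 minutes

1146


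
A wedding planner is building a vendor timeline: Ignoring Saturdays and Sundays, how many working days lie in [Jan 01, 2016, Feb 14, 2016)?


Start: 2016-01-01 (Friday)
End (exclusive): 2016-02-14 (Sunday)
Total calendar days: 44
Full weeks: 44 // 7 = 6 -> 30 weekdays
Remaining 2 days starting on Friday:
  Fri(w), Sat(-) -> 1 weekdays
Total business days: 30 + 1 = 31

31


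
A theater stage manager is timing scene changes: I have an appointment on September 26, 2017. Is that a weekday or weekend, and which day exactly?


Date: 2017-09-26
January 1, 2017 is a Sunday
Day of year: 269
Offset from Jan 1: 268 days
268 mod 7 = 2
Result: Tuesday

Tuesday


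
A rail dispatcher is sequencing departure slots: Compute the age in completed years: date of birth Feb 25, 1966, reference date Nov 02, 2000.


Birth: 1966-02-25
Reference: 2000-11-02
Year difference: 2000 - 1966 = 34
Has birthday (02-25) occurred by 11-02? Yes
Age in full years: 34

34


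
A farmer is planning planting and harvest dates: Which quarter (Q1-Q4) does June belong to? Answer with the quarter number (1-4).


Month: June (month 6)
Q1: January-March (months 1-3)
Q2: April-June (months 4-6)
Q3: July-September (months 7-9)
Q4: October-December (months 10-12)
Month 6 falls in Q2

2


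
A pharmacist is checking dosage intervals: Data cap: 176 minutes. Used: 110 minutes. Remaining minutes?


Total budget: 176 minutes
Time used: 110 minutes
Remaining: 176 - 110 = 66 minutes
Percent used: 62.5%
Percent remaining: 37.5%

66


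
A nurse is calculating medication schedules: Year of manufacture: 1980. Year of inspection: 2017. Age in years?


Birth year: 1980
Current year: 2017
Age = current year - birth year
Age = 2017 - 1980 = 37

37


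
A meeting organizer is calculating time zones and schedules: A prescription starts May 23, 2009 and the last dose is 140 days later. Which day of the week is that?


Start: 2009-05-23 (Saturday)
Step 1 - find target date: add 140 days
  2009-05-23 + 140 days = 2009-10-10
Step 2 - day of week:
  140 mod 7 = 0
  Saturday + 0 days -> Saturday
Result: Saturday (2009-10-10)

Saturday


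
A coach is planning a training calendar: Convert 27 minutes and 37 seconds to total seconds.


Minutes: 27
Extra seconds: 37
Seconds per minute: 60
Minutes to seconds: 27 x 60 = 1620
Total: 1620 + 37 = 1657

1657


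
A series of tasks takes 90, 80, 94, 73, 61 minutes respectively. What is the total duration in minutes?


Durations: 90, 80, 94, 73, 61
Running sum: 90
+ 80 = 170
+ 94 = 264
+ 73 = 337
+ 61 = 398
Total duration: 398 minutes
That is 6 hours and 38 minutes

398


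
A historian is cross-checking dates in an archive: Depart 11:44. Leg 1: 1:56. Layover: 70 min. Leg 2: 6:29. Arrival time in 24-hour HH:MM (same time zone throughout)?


Depart: 11:44
Leg 1: +116 min -> 13:40
Layover: +70 min -> 14:50
Leg 2: +389 min -> 21:19
Total travel: 575 minutes = 9h 35m
Arrival: 21:19

21:19


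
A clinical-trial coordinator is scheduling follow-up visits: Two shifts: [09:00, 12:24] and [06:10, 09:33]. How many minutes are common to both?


Interval A: [540, 744] minutes from midnight
Interval B: [370, 573] minutes from midnight
Overlap start = max(540, 370) = 540
Overlap end = min(744, 573) = 573
Overlap = 573 - 540 = 33 minutes

33


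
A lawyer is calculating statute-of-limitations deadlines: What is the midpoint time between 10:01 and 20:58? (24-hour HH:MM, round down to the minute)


Start time: 10:01 = 601 minutes from midnight
End time: 20:58 = 1258 minutes from midnight
Sum: 601 + 1258 = 1859
Midpoint: 1859 / 2 = 929 minutes
Convert: 929 / 60 = 15 hours, 29 minutes
Result: 15:29

15:29


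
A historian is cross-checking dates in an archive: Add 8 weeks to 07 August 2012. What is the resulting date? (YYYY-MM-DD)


Start: 2012-08-07
Weeks to add: 8
Convert to days: 8 x 7 = 56 days
Add 56 days to 2012-08-07
Result: 2012-10-02

2012-10-02


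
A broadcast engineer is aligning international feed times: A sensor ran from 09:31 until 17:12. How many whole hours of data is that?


Start: 09:31
End: 17:12
Hour difference: 17 - 9 = 8 hours
Minute difference: 12 - 31 = -19 minutes
Total minutes: 461
Complete hours: 461 / 60 = 7 (remainder 41)

7


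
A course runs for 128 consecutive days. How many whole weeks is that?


Total days: 128
Days per week: 7
Division: 128 / 7 = 18 remainder 2
Complete weeks: 18
Remaining days: 2

18


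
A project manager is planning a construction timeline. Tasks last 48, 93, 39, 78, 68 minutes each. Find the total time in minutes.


Durations: 48, 93, 39, 78, 68
Running sum: 48
+ 93 = 141
+ 39 = 180
+ 78 = 258
+ 68 = 326
Total duration: 326 minutes
That is 5 hours and 26 minutes

326


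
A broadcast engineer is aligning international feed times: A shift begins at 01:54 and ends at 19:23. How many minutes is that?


Start time: 01:54 = 114 minutes from midnight
End time: 19:23 = 1163 minutes from midnight
Difference: 1163 - 114 = 1049 minutes
That is 17 hours and 29 minutes

1049


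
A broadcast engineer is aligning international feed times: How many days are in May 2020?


Month: May
Year: 2020
May is a 31-day month
Total: 31 days

31


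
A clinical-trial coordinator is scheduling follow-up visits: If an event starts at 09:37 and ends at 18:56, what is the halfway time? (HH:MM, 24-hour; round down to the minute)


Start time: 09:37 = 577 minutes from midnight
End time: 18:56 = 1136 minutes from midnight
Sum: 577 + 1136 = 1713
Midpoint: 1713 / 2 = 856 minutes
Convert: 856 / 60 = 14 hours, 16 minutes
Result: 14:16

14:16


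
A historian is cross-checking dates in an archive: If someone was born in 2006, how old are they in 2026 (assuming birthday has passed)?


Birth year: 2006
Current year: 2026
Age = current year - birth year
Age = 2026 - 2006 = 20

20


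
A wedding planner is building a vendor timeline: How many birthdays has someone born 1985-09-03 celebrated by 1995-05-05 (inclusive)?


Birth: 1985-09-03
Reference: 1995-05-05
Year difference: 1995 - 1985 = 10
Has birthday (09-03) occurred by 05-05? No
Birthday not yet reached this year -> subtract 1
Age in full years: 9

9


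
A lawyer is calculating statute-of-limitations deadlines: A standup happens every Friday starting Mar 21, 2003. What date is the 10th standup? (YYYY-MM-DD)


First occurrence: 2003-03-21 (occurrence 1)
Each occurrence is 7 days after the previous.
Occurrence 10 is 9 weeks after the first.
9 weeks = 63 days
2003-03-21 + 63 days = 2003-05-23

2003-05-23


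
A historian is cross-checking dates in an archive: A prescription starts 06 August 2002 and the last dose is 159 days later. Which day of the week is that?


Start: 2002-08-06 (Tuesday)
Step 1 - find target date: add 159 days
  2002-08-06 + 159 days = 2003-01-12
Step 2 - day of week:
  159 mod 7 = 5
  Tuesday + 5 days -> Sunday
Result: Sunday (2003-01-12)

Sunday


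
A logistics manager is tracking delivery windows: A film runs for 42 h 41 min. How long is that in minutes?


Hours: 42
Minutes: 41
Convert hours to minutes: 42 x 60 = 2520
Add remaining minutes: 2520 + 41 = 2561

2561


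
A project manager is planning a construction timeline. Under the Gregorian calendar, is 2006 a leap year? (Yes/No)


Year: 2006
Divisible by 4? 2006 / 4 = 501.5 -> No
Not divisible by 4, so NOT a leap year

No


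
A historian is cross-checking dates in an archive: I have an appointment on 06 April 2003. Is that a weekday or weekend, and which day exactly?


Date: 2003-04-06
January 1, 2003 is a Wednesday
Day of year: 96
Offset from Jan 1: 95 days
95 mod 7 = 4
Result: Sunday

Sunday


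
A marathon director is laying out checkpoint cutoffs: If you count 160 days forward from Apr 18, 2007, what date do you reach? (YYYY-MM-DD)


Start: 2007-04-18
Adding 160 days
Days remaining in April: 12
After April: 148 days still to add
May 2007: 31 days, 117 remaining
June 2007: 30 days, 87 remaining
July 2007: 31 days, 56 remaining
August 2007: 31 days, 25 remaining
Result: 2007-09-25

2007-09-25


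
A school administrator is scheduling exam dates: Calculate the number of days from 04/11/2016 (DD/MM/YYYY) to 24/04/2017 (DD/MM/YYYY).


Start date: 2016-11-04
End date: 2017-04-24
Nov 2016: +27 days
Dec 2016: +31 days
Jan 2017: +31 days
... (3 more months)
Total: 171 days

171


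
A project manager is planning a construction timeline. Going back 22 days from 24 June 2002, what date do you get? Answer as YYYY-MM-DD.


Start: 2002-06-24
Subtracting 22 days
Days already passed in June: 24
Result: 2002-06-02

2002-06-02


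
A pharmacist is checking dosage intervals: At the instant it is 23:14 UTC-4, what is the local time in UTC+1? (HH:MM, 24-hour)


Local time: 23:14 at UTC-4 (offset -4h)
Target zone: UTC+1 (offset 1h)
Difference: 1 - (-4) = 5 hours
Calculation: 23 + (5) = 28
Wraparound: (28) mod 24 = 4
Result: 04:14

04:14


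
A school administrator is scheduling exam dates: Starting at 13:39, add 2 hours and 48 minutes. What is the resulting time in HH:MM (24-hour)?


Start time: 13:39
Adding: 2 hours 48 minutes
Minutes: 39 + 48 = 87
Minute overflow: 87 >= 60, so carry 1 hour, minutes = 27
Hours: 13 + 2 + 1 = 16
Result: 16:27

16:27


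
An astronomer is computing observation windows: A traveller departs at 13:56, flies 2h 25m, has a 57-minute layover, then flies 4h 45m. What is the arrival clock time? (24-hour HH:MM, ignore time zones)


Depart: 13:56
Leg 1: +145 min -> 16:21
Layover: +57 min -> 17:18
Leg 2: +285 min -> 22:03
Total travel: 487 minutes = 8h 7m
Arrival: 22:03

22:03


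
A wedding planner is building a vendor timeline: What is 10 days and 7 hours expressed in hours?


Days: 10
Extra hours: 7
Hours per day: 24
Days to hours: 10 x 24 = 240
Total: 240 + 7 = 247

247


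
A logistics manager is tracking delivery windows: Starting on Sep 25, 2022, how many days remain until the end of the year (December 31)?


Start: September 25, 2022
End: December 31, 2022
Days left in September: 5
October: 31
November: 30
December: 31
Sum of remaining months: 92
Total: 5 + 92 = 97

97


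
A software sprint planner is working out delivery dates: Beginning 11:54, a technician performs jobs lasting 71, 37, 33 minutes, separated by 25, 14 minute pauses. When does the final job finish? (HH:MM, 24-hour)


Start: 11:54 = 714 min from midnight
  after task 1 (71 min): 13:05
  after break (25 min): 13:30
  after task 2 (37 min): 14:07
  after break (14 min): 14:21
  after task 3 (33 min): 14:54
Total elapsed: 180 minutes
End time: 14:54

14:54


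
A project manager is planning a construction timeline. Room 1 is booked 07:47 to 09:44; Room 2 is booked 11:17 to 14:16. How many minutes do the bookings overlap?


Interval A: [467, 584] minutes from midnight
Interval B: [677, 856] minutes from midnight
Overlap start = max(467, 677) = 677
Overlap end = min(584, 856) = 584
End <= start, so the intervals do not overlap: 0 minutes

0


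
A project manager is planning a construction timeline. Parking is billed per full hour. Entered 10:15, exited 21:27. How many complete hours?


Start: 10:15
End: 21:27
Hour difference: 21 - 10 = 11 hours
Minute difference: 27 - 15 = 12 minutes
Total minutes: 672
Complete hours: 672 / 60 = 11 (remainder 12)

11


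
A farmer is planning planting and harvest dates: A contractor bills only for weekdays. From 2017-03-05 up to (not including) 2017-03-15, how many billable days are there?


Start: 2017-03-05 (Sunday)
End (exclusive): 2017-03-15 (Wednesday)
Total calendar days: 10
Full weeks: 10 // 7 = 1 -> 5 weekdays
Remaining 3 days starting on Sunday:
  Sun(-), Mon(w), Tue(w) -> 2 weekdays
Total business days: 5 + 2 = 7

7


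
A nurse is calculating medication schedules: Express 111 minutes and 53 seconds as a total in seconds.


Minutes: 111
Seconds: 53
Convert minutes to seconds: 111 x 60 = 6660
Add remaining seconds: 6660 + 53 = 6713

6713


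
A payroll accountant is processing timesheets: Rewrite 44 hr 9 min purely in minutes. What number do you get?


Hours: 44
Extra minutes: 9
Minutes per hour: 60
Hours to minutes: 44 x 60 = 2640
Total: 2640 + 9 = 2649

2649


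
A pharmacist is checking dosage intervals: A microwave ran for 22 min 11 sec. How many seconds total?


Minutes: 22
Extra seconds: 11
Seconds per minute: 60
Minutes to seconds: 22 x 60 = 1320
Total: 1320 + 11 = 1331

1331


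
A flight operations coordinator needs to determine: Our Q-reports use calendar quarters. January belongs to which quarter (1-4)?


Month: January (month 1)
Q1: January-March (months 1-3)
Q2: April-June (months 4-6)
Q3: July-September (months 7-9)
Q4: October-December (months 10-12)
Month 1 falls in Q1

1


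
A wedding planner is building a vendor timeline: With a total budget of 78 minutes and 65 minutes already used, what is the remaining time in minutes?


Total budget: 78 minutes
Time used: 65 minutes
Remaining: 78 - 65 = 13 minutes
Percent used: 83.3%
Percent remaining: 16.7%

13


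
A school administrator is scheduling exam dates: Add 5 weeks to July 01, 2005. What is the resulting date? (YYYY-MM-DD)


Start: 2005-07-01
Weeks to add: 5
Convert to days: 5 x 7 = 35 days
Add 35 days to 2005-07-01
Result: 2005-08-05

2005-08-05


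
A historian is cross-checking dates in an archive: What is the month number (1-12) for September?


Calendar month order:
8. August
9. September <--
10. October
September is month number 9

9


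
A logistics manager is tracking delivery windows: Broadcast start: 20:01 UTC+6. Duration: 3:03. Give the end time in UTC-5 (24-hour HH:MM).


Start: 20:01 in UTC+6
Step 1 - add duration:
  minutes: 1 + 3 = 4
  hours: 20 + 3 + 0 = 23
  end in UTC+6: 23:04
Step 2 - convert UTC+6 -> UTC-5:
  offset difference: -5 - (6) = -11 hours
  23 + (-11) = 12 -> mod 24 = 12
Result: 12:04 in UTC-5

12:04


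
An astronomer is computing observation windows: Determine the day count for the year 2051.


Year: 2051
Check leap year rules:
Divisible by 4? No
2051 is not a leap year
Days: 365

365


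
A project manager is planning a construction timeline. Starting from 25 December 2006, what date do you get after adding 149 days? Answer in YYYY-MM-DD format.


Start: 2006-12-25
Adding 149 days
Days remaining in December: 6
After December: 143 days still to add
January 2007: 31 days, 112 remaining
February 2007: 28 days, 84 remaining
March 2007: 31 days, 53 remaining
April 2007: 30 days, 23 remaining
Result: 2007-05-23

2007-05-23


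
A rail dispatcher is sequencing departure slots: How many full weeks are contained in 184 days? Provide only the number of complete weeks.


Total days: 184
Days per week: 7
Division: 184 / 7 = 26 remainder 2
Complete weeks: 26
Remaining days: 2

26


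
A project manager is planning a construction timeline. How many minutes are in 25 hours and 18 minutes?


Hours: 25
Extra minutes: 18
Minutes per hour: 60
Hours to minutes: 25 x 60 = 1500
Total: 1500 + 18 = 1518

1518


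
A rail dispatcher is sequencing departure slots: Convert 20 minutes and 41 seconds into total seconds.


Minutes: 20
Seconds: 41
Convert minutes to seconds: 20 x 60 = 1200
Add remaining seconds: 1200 + 41 = 1241

1241


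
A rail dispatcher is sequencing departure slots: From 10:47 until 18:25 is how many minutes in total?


Start time: 10:47 = 647 minutes from midnight
End time: 18:25 = 1105 minutes from midnight
Difference: 1105 - 647 = 458 minutes
That is 7 hours and 38 minutes

458


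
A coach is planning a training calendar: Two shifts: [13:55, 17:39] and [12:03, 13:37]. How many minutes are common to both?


Interval A: [835, 1059] minutes from midnight
Interval B: [723, 817] minutes from midnight
Overlap start = max(835, 723) = 835
Overlap end = min(1059, 817) = 817
End <= start, so the intervals do not overlap: 0 minutes

0


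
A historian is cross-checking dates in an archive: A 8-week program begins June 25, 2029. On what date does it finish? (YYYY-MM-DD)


Start: 2029-06-25
Weeks to add: 8
Convert to days: 8 x 7 = 56 days
Add 56 days to 2029-06-25
Result: 2029-08-20

2029-08-20


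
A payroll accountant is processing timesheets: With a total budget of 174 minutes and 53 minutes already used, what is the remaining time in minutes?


Total budget: 174 minutes
Time used: 53 minutes
Remaining: 174 - 53 = 121 minutes
Percent used: 30.5%
Percent remaining: 69.5%

121


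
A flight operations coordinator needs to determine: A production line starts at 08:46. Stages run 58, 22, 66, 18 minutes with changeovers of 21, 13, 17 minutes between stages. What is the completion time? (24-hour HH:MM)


Start: 08:46 = 526 min from midnight
  after task 1 (58 min): 09:44
  after break (21 min): 10:05
  after task 2 (22 min): 10:27
  after break (13 min): 10:40
  after task 3 (66 min): 11:46
  after break (17 min): 12:03
  after task 4 (18 min): 12:21
Total elapsed: 215 minutes
End time: 12:21

12:21


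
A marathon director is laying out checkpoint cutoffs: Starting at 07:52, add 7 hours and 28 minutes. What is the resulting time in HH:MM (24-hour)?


Start time: 07:52
Adding: 7 hours 28 minutes
Minutes: 52 + 28 = 80
Minute overflow: 80 >= 60, so carry 1 hour, minutes = 20
Hours: 7 + 7 + 1 = 15
Result: 15:20

15:20


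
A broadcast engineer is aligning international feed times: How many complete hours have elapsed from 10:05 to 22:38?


Start: 10:05
End: 22:38
Hour difference: 22 - 10 = 12 hours
Minute difference: 38 - 5 = 33 minutes
Total minutes: 753
Complete hours: 753 / 60 = 12 (remainder 33)

12


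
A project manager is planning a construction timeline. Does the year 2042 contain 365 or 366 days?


Year: 2042
Check leap year rules:
Divisible by 4? No
2042 is not a leap year
Days: 365

365


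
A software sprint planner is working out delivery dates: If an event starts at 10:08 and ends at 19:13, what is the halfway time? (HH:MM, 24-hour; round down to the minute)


Start time: 10:08 = 608 minutes from midnight
End time: 19:13 = 1153 minutes from midnight
Sum: 608 + 1153 = 1761
Midpoint: 1761 / 2 = 880 minutes
Convert: 880 / 60 = 14 hours, 40 minutes
Result: 14:40

14:40


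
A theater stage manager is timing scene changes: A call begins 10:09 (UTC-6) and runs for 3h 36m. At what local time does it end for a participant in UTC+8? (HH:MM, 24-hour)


Start: 10:09 in UTC-6
Step 1 - add duration:
  minutes: 9 + 36 = 45
  hours: 10 + 3 + 0 = 13
  end in UTC-6: 13:45
Step 2 - convert UTC-6 -> UTC+8:
  offset difference: 8 - (-6) = 14 hours
  13 + (14) = 27 -> mod 24 = 3
Result: 03:45 in UTC+8

03:45


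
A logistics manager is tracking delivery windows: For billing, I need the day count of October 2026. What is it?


Month: October
Year: 2026
October is a 31-day month
Total: 31 days

31


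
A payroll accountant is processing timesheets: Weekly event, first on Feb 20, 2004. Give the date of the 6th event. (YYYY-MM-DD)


First occurrence: 2004-02-20 (occurrence 1)
Each occurrence is 7 days after the previous.
Occurrence 6 is 5 weeks after the first.
5 weeks = 35 days
2004-02-20 + 35 days = 2004-03-26

2004-03-26


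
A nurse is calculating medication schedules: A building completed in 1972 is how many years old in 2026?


Birth year: 1972
Current year: 2026
Age = current year - birth year
Age = 2026 - 1972 = 54

54


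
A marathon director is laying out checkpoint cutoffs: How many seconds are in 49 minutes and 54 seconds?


Minutes: 49
Extra seconds: 54
Seconds per minute: 60
Minutes to seconds: 49 x 60 = 2940
Total: 2940 + 54 = 2994

2994


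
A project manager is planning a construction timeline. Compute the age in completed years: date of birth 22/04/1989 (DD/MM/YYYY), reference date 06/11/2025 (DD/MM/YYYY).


Birth: 1989-04-22
Reference: 2025-11-06
Year difference: 2025 - 1989 = 36
Has birthday (04-22) occurred by 11-06? Yes
Age in full years: 36

36


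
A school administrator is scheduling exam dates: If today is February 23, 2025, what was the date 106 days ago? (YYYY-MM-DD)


Start: 2025-02-23
Subtracting 106 days
Days already passed in February: 23
After going back through February: 83 more days to subtract
January 2025: 31 days, 52 remaining
December 2024: 31 days, 21 remaining
November 2024 has 30 days, need 21
Result: 2024-11-09

2024-11-09


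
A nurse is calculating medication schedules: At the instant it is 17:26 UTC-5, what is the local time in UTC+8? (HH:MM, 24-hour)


Local time: 17:26 at UTC-5 (offset -5h)
Target zone: UTC+8 (offset 8h)
Difference: 8 - (-5) = 13 hours
Calculation: 17 + (13) = 30
Wraparound: (30) mod 24 = 6
Result: 06:26

06:26


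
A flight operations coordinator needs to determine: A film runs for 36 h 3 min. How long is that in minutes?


Hours: 36
Minutes: 3
Convert hours to minutes: 36 x 60 = 2160
Add remaining minutes: 2160 + 3 = 2163

2163


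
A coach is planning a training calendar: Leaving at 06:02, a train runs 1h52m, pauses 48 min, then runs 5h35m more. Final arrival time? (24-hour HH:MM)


Depart: 06:02
Leg 1: +112 min -> 07:54
Layover: +48 min -> 08:42
Leg 2: +335 min -> 14:17
Total travel: 495 minutes = 8h 15m
Arrival: 14:17

14:17


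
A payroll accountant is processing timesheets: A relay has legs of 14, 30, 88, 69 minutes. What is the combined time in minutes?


Durations: 14, 30, 88, 69
Running sum: 14
+ 30 = 44
+ 88 = 132
+ 69 = 201
Total duration: 201 minutes
That is 3 hours and 21 minutes

201


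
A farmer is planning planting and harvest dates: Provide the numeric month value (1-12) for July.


Calendar month order:
6. June
7. July <--
8. August
July is month number 7

7


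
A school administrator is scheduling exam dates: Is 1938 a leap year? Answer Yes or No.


Year: 1938
Divisible by 4? 1938 / 4 = 484.5 -> No
Not divisible by 4, so NOT a leap year

No


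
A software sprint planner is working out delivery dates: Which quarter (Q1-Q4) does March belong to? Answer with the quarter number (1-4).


Month: March (month 3)
Q1: January-March (months 1-3)
Q2: April-June (months 4-6)
Q3: July-September (months 7-9)
Q4: October-December (months 10-12)
Month 3 falls in Q1

1


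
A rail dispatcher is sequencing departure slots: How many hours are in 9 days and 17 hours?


Days: 9
Extra hours: 17
Hours per day: 24
Days to hours: 9 x 24 = 216
Total: 216 + 17 = 233

233


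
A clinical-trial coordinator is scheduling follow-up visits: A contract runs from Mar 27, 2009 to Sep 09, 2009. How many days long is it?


Start date: 2009-03-27
End date: 2009-09-09
Mar 2009: +5 days
Apr 2009: +30 days
May 2009: +31 days
... (4 more months)
Total: 166 days

166


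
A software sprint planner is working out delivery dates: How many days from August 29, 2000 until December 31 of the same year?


Start: August 29, 2000
End: December 31, 2000
Days left in August: 2
September: 30
October: 31
November: 30
December: 31
Sum of remaining months: 122
Total: 2 + 122 = 124

124


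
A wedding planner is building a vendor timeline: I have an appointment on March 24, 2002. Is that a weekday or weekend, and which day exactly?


Date: 2002-03-24
January 1, 2002 is a Tuesday
Day of year: 83
Offset from Jan 1: 82 days
82 mod 7 = 5
Result: Sunday

Sunday


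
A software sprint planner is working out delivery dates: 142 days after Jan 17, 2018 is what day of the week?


Start: 2018-01-17 (Wednesday)
Step 1 - find target date: add 142 days
  2018-01-17 + 142 days = 2018-06-08
Step 2 - day of week:
  142 mod 7 = 2
  Wednesday + 2 days -> Friday
Result: Friday (2018-06-08)

Friday


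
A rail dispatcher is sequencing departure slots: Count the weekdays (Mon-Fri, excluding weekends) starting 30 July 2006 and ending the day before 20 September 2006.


Start: 2006-07-30 (Sunday)
End (exclusive): 2006-09-20 (Wednesday)
Total calendar days: 52
Full weeks: 52 // 7 = 7 -> 35 weekdays
Remaining 3 days starting on Sunday:
  Sun(-), Mon(w), Tue(w) -> 2 weekdays
Total business days: 35 + 2 = 37

37


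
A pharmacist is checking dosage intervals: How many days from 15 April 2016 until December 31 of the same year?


Start: April 15, 2016
End: December 31, 2016
Days left in April: 15
May: 31
June: 30
July: 31
August: 31
... plus remaining months
Sum of remaining months: 245
Total: 15 + 245 = 260

260


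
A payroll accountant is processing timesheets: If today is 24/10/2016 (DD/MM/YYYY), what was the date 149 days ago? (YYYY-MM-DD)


Start: 2016-10-24
Subtracting 149 days
Days already passed in October: 24
After going back through October: 125 more days to subtract
September 2016: 30 days, 95 remaining
August 2016: 31 days, 64 remaining
July 2016: 31 days, 33 remaining
June 2016: 30 days, 3 remaining
Result: 2016-05-28

2016-05-28


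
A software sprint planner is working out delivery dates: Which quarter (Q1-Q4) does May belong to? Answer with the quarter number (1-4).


Month: May (month 5)
Q1: January-March (months 1-3)
Q2: April-June (months 4-6)
Q3: July-September (months 7-9)
Q4: October-December (months 10-12)
Month 5 falls in Q2

2


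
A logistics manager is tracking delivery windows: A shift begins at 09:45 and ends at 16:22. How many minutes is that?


Start time: 09:45 = 585 minutes from midnight
End time: 16:22 = 982 minutes from midnight
Difference: 982 - 585 = 397 minutes
That is 6 hours and 37 minutes

397


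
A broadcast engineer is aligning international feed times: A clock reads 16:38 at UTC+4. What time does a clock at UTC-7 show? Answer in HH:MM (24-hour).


Local time: 16:38 at UTC+4 (offset 4h)
Target zone: UTC-7 (offset -7h)
Difference: -7 - (4) = -11 hours
Calculation: 16 + (-11) = 5
Result: 05:38

05:38


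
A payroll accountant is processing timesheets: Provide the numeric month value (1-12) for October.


Calendar month order:
9. September
10. October <--
11. November
October is month number 10

10


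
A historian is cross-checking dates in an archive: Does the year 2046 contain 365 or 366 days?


Year: 2046
Check leap year rules:
Divisible by 4? No
2046 is not a leap year
Days: 365

365


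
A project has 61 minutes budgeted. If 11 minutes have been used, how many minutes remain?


Total budget: 61 minutes
Time used: 11 minutes
Remaining: 61 - 11 = 50 minutes
Percent used: 18.0%
Percent remaining: 82.0%

50


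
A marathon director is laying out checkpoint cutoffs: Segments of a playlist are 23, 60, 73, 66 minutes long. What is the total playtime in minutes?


Durations: 23, 60, 73, 66
Running sum: 23
+ 60 = 83
+ 73 = 156
+ 66 = 222
Total duration: 222 minutes
That is 3 hours and 42 minutes

222


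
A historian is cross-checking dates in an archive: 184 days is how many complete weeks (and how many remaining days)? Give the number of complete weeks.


Total days: 184
Days per week: 7
Division: 184 / 7 = 26 remainder 2
Complete weeks: 26
Remaining days: 2

26


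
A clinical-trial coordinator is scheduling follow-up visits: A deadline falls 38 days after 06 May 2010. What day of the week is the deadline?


Start: 2010-05-06 (Thursday)
Step 1 - find target date: add 38 days
  2010-05-06 + 38 days = 2010-06-13
Step 2 - day of week:
  38 mod 7 = 3
  Thursday + 3 days -> Sunday
Result: Sunday (2010-06-13)

Sunday


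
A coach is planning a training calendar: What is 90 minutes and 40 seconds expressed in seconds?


Minutes: 90
Extra seconds: 40
Seconds per minute: 60
Minutes to seconds: 90 x 60 = 5400
Total: 5400 + 40 = 5440

5440


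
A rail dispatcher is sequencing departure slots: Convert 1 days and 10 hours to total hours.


Days: 1
Extra hours: 10
Hours per day: 24
Days to hours: 1 x 24 = 24
Total: 24 + 10 = 34

34


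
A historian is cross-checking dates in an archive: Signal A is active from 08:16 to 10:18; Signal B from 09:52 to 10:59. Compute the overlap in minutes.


Interval A: [496, 618] minutes from midnight
Interval B: [592, 659] minutes from midnight
Overlap start = max(496, 592) = 592
Overlap end = min(618, 659) = 618
Overlap = 618 - 592 = 26 minutes

26


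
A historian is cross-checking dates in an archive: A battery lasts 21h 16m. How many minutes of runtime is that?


Hours: 21
Extra minutes: 16
Minutes per hour: 60
Hours to minutes: 21 x 60 = 1260
Total: 1260 + 16 = 1276

1276


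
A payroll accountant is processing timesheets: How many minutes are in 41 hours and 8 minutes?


Hours: 41
Minutes: 8
Convert hours to minutes: 41 x 60 = 2460
Add remaining minutes: 2460 + 8 = 2468

2468


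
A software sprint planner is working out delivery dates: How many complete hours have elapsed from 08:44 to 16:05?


Start: 08:44
End: 16:05
Hour difference: 16 - 8 = 8 hours
Minute difference: 5 - 44 = -39 minutes
Total minutes: 441
Complete hours: 441 / 60 = 7 (remainder 21)

7


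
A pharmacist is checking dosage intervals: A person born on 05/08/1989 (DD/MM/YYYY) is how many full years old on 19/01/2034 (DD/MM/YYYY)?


Birth: 1989-08-05
Reference: 2034-01-19
Year difference: 2034 - 1989 = 45
Has birthday (08-05) occurred by 01-19? No
Birthday not yet reached this year -> subtract 1
Age in full years: 44

44


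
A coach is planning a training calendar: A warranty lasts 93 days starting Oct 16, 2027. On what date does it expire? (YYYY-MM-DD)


Start: 2027-10-16
Adding 93 days
Days remaining in October: 15
After October: 78 days still to add
November 2027: 30 days, 48 remaining
December 2027: 31 days, 17 remaining
January 2028 has 31 days, need 17
Result: 2028-01-17

2028-01-17


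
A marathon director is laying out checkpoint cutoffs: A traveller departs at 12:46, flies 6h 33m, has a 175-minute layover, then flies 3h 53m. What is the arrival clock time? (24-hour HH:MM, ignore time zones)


Depart: 12:46
Leg 1: +393 min -> 19:19
Layover: +175 min -> 22:14
Leg 2: +233 min -> 02:07
Total travel: 801 minutes = 13h 21m
Arrival: 02:07

02:07


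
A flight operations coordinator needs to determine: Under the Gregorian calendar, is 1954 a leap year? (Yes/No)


Year: 1954
Divisible by 4? 1954 / 4 = 488.5 -> No
Not divisible by 4, so NOT a leap year

No


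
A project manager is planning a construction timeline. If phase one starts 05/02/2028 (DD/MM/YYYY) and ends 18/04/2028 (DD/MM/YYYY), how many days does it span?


Start date: 2028-02-05
End date: 2028-04-18
Feb 2028: +25 days
Mar 2028: +31 days
Apr 2028: +17 days
Total: 73 days

73


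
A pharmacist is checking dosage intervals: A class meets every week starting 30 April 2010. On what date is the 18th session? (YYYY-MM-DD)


First occurrence: 2010-04-30 (occurrence 1)
Each occurrence is 7 days after the previous.
Occurrence 18 is 17 weeks after the first.
17 weeks = 119 days
2010-04-30 + 119 days = 2010-08-27

2010-08-27


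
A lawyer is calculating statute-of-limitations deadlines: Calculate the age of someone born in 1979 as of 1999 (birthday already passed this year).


Birth year: 1979
Current year: 1999
Age = current year - birth year
Age = 1999 - 1979 = 20

20


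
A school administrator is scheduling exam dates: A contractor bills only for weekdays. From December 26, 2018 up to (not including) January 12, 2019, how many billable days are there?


Start: 2018-12-26 (Wednesday)
End (exclusive): 2019-01-12 (Saturday)
Total calendar days: 17
Full weeks: 17 // 7 = 2 -> 10 weekdays
Remaining 3 days starting on Wednesday:
  Wed(w), Thu(w), Fri(w) -> 3 weekdays
Total business days: 10 + 3 = 13

13
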